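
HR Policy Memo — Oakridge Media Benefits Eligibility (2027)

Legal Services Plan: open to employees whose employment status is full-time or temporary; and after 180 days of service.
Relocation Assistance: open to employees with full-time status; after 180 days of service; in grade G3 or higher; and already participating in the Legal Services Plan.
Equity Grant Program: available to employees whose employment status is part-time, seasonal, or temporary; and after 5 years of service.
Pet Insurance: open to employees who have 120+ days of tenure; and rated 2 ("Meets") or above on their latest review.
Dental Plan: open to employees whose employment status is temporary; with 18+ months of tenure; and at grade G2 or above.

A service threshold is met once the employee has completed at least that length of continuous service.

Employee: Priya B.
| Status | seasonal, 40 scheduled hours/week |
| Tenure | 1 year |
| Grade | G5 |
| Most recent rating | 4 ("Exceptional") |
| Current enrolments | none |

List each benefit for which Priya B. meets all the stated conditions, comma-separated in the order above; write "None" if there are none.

Legal Services Plan — status seasonal ✗ (requires full-time or temporary) → not eligible.
Relocation Assistance — status seasonal ✗ (requires full-time) → not eligible.
Equity Grant Program — status seasonal ✓; service 1 year < 5 years ✗ → not eligible.
Pet Insurance — service 1 year ≥ 120 days ✓; rating 4 ≥ 2 ✓ → eligible.
Dental Plan — status seasonal ✗ (requires temporary) → not eligible.

Pet Insurance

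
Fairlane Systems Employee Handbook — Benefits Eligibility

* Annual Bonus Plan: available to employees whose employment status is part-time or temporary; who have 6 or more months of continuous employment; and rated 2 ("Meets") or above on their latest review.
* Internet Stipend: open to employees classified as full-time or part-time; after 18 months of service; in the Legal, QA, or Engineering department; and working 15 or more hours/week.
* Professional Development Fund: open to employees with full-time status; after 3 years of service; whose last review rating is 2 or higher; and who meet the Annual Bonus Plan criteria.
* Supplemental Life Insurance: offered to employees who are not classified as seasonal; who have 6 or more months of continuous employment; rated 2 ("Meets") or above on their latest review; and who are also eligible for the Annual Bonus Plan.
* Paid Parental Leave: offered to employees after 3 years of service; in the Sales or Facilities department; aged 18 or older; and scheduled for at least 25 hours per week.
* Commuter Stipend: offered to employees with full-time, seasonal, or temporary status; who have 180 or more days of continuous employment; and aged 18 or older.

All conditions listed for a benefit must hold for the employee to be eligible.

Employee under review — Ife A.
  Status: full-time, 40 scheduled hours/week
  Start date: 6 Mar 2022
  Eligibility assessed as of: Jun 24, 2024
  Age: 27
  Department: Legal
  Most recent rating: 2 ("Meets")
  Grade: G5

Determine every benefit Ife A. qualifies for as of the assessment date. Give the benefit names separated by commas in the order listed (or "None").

Internet Stipend, Commuter Stipend

Service from 6 Mar 2022 to Jun 24, 2024: 841 days.
Annual Bonus Plan — status full-time ✗ (requires part-time or temporary) → not eligible.
Internet Stipend — status full-time ✓; service 841 days ≥ 18 months (≈540 days) ✓; dept Legal ✓; 40 hrs/wk ≥ 15 ✓ → eligible.
Professional Development Fund — status full-time ✓; service 841 days < 3 years (≈1095 days) ✗ → not eligible.
Supplemental Life Insurance — status full-time ✓ (not excluded); service 841 days ≥ 6 months (≈180 days) ✓; rating 2 ≥ 2 ✓; not eligible for Annual Bonus Plan ✗ → not eligible.
Paid Parental Leave — service 841 days < 3 years (≈1095 days) ✗ → not eligible.
Commuter Stipend — status full-time ✓; service 841 days ≥ 180 days ✓; age 27 ≥ 18 ✓ → eligible.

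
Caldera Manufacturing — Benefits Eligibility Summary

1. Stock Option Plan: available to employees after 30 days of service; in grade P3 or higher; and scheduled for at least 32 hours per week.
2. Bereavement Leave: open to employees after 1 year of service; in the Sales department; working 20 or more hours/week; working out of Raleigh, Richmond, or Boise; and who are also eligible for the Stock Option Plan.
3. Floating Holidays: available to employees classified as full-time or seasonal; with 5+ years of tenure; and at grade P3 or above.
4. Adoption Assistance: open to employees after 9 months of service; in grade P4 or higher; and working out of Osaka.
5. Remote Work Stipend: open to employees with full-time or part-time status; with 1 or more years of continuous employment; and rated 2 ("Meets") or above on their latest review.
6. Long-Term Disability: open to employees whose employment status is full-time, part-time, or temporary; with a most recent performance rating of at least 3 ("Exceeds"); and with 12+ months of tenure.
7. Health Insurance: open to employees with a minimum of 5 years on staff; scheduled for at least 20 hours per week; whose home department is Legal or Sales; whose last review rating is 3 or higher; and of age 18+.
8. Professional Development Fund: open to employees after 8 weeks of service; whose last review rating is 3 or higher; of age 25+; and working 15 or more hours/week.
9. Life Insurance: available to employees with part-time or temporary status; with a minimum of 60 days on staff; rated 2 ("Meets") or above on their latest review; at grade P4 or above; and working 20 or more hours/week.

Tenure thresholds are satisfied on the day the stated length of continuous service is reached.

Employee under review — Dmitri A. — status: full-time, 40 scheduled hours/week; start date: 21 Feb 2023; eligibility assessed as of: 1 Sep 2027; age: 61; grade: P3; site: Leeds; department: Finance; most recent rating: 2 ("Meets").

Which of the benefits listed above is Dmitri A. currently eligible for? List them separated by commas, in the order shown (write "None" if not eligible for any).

Stock Option Plan, Remote Work Stipend

Service from 21 Feb 2023 to 1 Sep 2027: 1653 days.
Stock Option Plan — service 1653 days ≥ 30 days ✓; grade P3 ≥ P3 ✓; 40 hrs/wk ≥ 32 ✓ → eligible.
Bereavement Leave — service 1653 days ≥ 1 year (≈365 days) ✓; dept Finance ✗ → not eligible.
Floating Holidays — status full-time ✓; service 1653 days < 5 years (≈1825 days) ✗ → not eligible.
Adoption Assistance — service 1653 days ≥ 9 months (≈270 days) ✓; grade P3 < P4 ✗ → not eligible.
Remote Work Stipend — status full-time ✓; service 1653 days ≥ 1 year (≈365 days) ✓; rating 2 ≥ 2 ✓ → eligible.
Long-Term Disability — status full-time ✓; rating 2 < 3 ✗ → not eligible.
Health Insurance — service 1653 days < 5 years (≈1825 days) ✗ → not eligible.
Professional Development Fund — service 1653 days ≥ 8 weeks (≈56 days) ✓; rating 2 < 3 ✗ → not eligible.
Life Insurance — status full-time ✗ (requires part-time or temporary) → not eligible.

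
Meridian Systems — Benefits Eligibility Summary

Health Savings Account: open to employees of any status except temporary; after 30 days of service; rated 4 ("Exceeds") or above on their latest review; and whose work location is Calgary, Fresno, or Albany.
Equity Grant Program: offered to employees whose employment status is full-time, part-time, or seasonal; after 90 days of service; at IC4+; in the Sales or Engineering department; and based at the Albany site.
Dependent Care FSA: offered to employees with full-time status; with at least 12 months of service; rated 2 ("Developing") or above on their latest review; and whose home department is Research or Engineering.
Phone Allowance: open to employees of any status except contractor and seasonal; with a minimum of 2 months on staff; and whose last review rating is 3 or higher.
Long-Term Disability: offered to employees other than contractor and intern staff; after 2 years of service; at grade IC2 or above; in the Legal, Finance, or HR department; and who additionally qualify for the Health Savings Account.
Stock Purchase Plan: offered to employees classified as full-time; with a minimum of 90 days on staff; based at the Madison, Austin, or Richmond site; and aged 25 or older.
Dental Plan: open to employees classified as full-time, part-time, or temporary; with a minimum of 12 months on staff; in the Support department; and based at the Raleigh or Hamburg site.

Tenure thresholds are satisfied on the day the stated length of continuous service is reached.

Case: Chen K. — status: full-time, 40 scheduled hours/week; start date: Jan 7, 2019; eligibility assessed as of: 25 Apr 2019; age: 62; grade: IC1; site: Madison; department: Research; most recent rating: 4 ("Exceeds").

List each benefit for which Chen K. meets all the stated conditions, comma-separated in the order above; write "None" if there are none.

Service from Jan 7, 2019 to 25 Apr 2019: 108 days.
Health Savings Account — status full-time ✓ (not excluded); service 108 days ≥ 30 days ✓; rating 4 ≥ 4 ✓; site Madison ✗ (not Calgary, Fresno, or Albany) → not eligible.
Equity Grant Program — status full-time ✓; service 108 days ≥ 90 days ✓; grade IC1 < IC4 ✗ → not eligible.
Dependent Care FSA — status full-time ✓; service 108 days < 12 months (≈360 days) ✗ → not eligible.
Phone Allowance — status full-time ✓ (not excluded); service 108 days ≥ 2 months (≈60 days) ✓; rating 4 ≥ 3 ✓ → eligible.
Long-Term Disability — status full-time ✓ (not excluded); service 108 days < 2 years (≈730 days) ✗ → not eligible.
Stock Purchase Plan — status full-time ✓; service 108 days ≥ 90 days ✓; site Madison ✓; age 62 ≥ 25 ✓ → eligible.
Dental Plan — status full-time ✓; service 108 days < 12 months (≈360 days) ✗ → not eligible.

Phone Allowance, Stock Purchase Plan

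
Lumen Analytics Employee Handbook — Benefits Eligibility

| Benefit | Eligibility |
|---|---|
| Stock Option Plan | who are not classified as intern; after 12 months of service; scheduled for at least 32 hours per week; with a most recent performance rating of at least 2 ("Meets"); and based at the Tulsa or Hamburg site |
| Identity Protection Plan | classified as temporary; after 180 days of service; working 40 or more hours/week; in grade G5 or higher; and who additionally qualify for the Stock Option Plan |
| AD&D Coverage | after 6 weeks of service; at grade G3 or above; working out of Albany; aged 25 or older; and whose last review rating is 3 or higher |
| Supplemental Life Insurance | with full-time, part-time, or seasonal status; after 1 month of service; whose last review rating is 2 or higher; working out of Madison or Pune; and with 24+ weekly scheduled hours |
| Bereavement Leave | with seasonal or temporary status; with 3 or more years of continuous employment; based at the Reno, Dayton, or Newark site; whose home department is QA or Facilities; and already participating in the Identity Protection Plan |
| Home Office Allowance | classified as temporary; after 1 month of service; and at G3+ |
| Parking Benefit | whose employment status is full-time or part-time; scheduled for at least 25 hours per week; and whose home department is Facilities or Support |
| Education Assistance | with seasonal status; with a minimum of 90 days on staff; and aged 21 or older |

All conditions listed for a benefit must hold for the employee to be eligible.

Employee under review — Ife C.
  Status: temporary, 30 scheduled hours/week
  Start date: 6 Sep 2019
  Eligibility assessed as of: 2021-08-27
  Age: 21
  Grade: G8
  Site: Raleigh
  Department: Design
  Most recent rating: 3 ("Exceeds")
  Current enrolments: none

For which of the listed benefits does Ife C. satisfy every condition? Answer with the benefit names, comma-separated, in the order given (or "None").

Service from 6 Sep 2019 to 2021-08-27: 721 days.
Stock Option Plan — status temporary ✓ (not excluded); service 721 days ≥ 12 months (≈360 days) ✓; 30 hrs/wk < 32 ✗ → not eligible.
Identity Protection Plan — status temporary ✓; service 721 days ≥ 180 days ✓; 30 hrs/wk < 40 ✗ → not eligible.
AD&D Coverage — service 721 days ≥ 6 weeks (≈42 days) ✓; grade G8 ≥ G3 ✓; site Raleigh ✗ (not Albany) → not eligible.
Supplemental Life Insurance — status temporary ✗ (requires full-time, part-time, or seasonal) → not eligible.
Bereavement Leave — status temporary ✓; service 721 days < 3 years (≈1095 days) ✗ → not eligible.
Home Office Allowance — status temporary ✓; service 721 days ≥ 1 month (≈30 days) ✓; grade G8 ≥ G3 ✓ → eligible.
Parking Benefit — status temporary ✗ (requires full-time or part-time) → not eligible.
Education Assistance — status temporary ✗ (requires seasonal) → not eligible.

Home Office Allowance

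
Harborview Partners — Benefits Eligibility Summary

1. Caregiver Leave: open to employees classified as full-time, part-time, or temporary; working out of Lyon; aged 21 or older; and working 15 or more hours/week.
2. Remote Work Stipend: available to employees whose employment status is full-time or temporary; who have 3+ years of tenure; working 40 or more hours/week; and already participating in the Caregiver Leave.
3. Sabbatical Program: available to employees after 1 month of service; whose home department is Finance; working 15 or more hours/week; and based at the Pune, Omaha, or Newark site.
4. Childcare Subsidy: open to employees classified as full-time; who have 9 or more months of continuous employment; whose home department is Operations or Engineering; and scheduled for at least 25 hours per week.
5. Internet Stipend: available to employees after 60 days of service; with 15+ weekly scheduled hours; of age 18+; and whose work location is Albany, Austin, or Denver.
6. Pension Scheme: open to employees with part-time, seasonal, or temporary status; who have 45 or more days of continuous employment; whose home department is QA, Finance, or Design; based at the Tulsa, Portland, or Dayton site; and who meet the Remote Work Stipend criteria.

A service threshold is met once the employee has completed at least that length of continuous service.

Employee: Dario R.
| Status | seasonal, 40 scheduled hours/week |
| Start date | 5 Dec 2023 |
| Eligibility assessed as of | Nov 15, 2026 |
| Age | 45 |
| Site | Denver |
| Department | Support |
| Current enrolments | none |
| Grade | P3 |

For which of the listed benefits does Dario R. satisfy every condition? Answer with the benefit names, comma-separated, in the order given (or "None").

Internet Stipend

Service from 5 Dec 2023 to Nov 15, 2026: 1076 days.
Caregiver Leave — status seasonal ✗ (requires full-time, part-time, or temporary) → not eligible.
Remote Work Stipend — status seasonal ✗ (requires full-time or temporary) → not eligible.
Sabbatical Program — service 1076 days ≥ 1 month (≈30 days) ✓; dept Support ✗ → not eligible.
Childcare Subsidy — status seasonal ✗ (requires full-time) → not eligible.
Internet Stipend — service 1076 days ≥ 60 days ✓; 40 hrs/wk ≥ 15 ✓; age 45 ≥ 18 ✓; site Denver ✓ → eligible.
Pension Scheme — status seasonal ✓; service 1076 days ≥ 45 days ✓; dept Support ✗ → not eligible.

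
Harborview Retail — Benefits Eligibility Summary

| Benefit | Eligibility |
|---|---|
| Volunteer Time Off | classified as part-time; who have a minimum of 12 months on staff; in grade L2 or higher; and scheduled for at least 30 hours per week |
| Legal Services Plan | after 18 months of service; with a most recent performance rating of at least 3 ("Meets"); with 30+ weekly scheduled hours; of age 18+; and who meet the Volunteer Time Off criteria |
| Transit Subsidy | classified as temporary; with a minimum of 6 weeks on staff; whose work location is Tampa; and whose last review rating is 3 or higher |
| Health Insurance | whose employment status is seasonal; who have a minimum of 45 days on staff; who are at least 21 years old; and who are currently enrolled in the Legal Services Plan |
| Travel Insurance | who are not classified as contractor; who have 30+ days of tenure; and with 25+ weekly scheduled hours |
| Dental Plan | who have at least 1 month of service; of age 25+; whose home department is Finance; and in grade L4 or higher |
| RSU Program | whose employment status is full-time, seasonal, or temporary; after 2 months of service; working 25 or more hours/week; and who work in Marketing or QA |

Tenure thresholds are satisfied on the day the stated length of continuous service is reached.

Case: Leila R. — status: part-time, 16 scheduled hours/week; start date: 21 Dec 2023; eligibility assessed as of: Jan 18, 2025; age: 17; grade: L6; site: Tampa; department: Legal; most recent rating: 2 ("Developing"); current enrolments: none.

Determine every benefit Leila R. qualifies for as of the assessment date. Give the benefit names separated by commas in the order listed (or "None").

None

Service from 21 Dec 2023 to Jan 18, 2025: 394 days.
Volunteer Time Off — status part-time ✓; service 394 days ≥ 12 months (≈360 days) ✓; grade L6 ≥ L2 ✓; 16 hrs/wk < 30 ✗ → not eligible.
Legal Services Plan — service 394 days < 18 months (≈540 days) ✗ → not eligible.
Transit Subsidy — status part-time ✗ (requires temporary) → not eligible.
Health Insurance — status part-time ✗ (requires seasonal) → not eligible.
Travel Insurance — status part-time ✓ (not excluded); service 394 days ≥ 30 days ✓; 16 hrs/wk < 25 ✗ → not eligible.
Dental Plan — service 394 days ≥ 1 month (≈30 days) ✓; age 17 < 25 ✗ → not eligible.
RSU Program — status part-time ✗ (requires full-time, seasonal, or temporary) → not eligible.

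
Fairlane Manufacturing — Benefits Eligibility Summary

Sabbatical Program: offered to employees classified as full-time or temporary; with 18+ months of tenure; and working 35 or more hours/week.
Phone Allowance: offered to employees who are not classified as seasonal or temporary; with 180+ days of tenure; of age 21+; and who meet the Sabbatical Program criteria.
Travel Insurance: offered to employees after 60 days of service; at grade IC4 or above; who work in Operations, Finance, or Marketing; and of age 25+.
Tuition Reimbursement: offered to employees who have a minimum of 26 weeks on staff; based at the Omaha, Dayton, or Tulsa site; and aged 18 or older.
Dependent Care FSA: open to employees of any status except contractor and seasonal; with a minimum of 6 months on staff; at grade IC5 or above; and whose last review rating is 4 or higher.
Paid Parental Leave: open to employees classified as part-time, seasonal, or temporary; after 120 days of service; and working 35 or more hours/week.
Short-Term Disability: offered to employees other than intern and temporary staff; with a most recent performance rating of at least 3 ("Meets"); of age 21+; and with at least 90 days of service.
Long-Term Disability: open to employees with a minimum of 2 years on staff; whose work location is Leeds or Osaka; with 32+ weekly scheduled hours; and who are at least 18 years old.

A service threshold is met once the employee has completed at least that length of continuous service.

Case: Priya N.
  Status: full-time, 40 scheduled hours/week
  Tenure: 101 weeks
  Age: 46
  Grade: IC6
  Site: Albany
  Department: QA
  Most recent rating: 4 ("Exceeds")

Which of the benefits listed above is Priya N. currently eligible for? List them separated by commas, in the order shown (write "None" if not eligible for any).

Sabbatical Program — status full-time ✓; service 101 weeks ≥ 18 months (≈540 days) ✓; 40 hrs/wk ≥ 35 ✓ → eligible.
Phone Allowance — status full-time ✓ (not excluded); service 101 weeks ≥ 180 days ✓; age 46 ≥ 21 ✓; eligible for Sabbatical Program ✓ → eligible.
Travel Insurance — service 101 weeks ≥ 60 days ✓; grade IC6 ≥ IC4 ✓; dept QA ✗ → not eligible.
Tuition Reimbursement — service 101 weeks ≥ 26 weeks ✓; site Albany ✗ (not Omaha, Dayton, or Tulsa) → not eligible.
Dependent Care FSA — status full-time ✓ (not excluded); service 101 weeks ≥ 6 months (≈180 days) ✓; grade IC6 ≥ IC5 ✓; rating 4 ≥ 4 ✓ → eligible.
Paid Parental Leave — status full-time ✗ (requires part-time, seasonal, or temporary) → not eligible.
Short-Term Disability — status full-time ✓ (not excluded); rating 4 ≥ 3 ✓; age 46 ≥ 21 ✓; service 101 weeks ≥ 90 days ✓ → eligible.
Long-Term Disability — service 101 weeks < 2 years (≈730 days) ✗ → not eligible.

Sabbatical Program, Phone Allowance, Dependent Care FSA, Short-Term Disability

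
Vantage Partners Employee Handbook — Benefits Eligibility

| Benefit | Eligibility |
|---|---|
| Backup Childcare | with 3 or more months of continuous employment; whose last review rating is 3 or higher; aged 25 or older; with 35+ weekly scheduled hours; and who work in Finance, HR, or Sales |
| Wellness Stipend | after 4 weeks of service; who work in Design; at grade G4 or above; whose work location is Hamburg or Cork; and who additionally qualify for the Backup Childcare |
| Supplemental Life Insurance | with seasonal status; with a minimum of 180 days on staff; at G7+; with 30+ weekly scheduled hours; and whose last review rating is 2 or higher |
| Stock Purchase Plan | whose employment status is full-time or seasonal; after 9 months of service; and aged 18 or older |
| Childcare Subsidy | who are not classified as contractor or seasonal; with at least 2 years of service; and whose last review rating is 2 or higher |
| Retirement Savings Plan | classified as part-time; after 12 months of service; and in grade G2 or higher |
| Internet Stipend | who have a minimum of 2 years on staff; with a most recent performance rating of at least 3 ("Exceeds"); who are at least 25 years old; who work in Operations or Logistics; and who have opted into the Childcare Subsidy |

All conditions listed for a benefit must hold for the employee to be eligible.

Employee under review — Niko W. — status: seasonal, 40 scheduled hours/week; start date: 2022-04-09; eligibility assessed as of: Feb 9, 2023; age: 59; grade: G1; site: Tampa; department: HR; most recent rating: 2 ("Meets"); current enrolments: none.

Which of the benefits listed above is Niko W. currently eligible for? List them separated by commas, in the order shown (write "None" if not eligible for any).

Service from 2022-04-09 to Feb 9, 2023: 306 days.
Backup Childcare — service 306 days ≥ 3 months (≈90 days) ✓; rating 2 < 3 ✗ → not eligible.
Wellness Stipend — service 306 days ≥ 4 weeks (≈28 days) ✓; dept HR ✗ → not eligible.
Supplemental Life Insurance — status seasonal ✓; service 306 days ≥ 180 days ✓; grade G1 < G7 ✗ → not eligible.
Stock Purchase Plan — status seasonal ✓; service 306 days ≥ 9 months (≈270 days) ✓; age 59 ≥ 18 ✓ → eligible.
Childcare Subsidy — status seasonal ✗ (excluded) → not eligible.
Retirement Savings Plan — status seasonal ✗ (requires part-time) → not eligible.
Internet Stipend — service 306 days < 2 years (≈730 days) ✗ → not eligible.

Stock Purchase Plan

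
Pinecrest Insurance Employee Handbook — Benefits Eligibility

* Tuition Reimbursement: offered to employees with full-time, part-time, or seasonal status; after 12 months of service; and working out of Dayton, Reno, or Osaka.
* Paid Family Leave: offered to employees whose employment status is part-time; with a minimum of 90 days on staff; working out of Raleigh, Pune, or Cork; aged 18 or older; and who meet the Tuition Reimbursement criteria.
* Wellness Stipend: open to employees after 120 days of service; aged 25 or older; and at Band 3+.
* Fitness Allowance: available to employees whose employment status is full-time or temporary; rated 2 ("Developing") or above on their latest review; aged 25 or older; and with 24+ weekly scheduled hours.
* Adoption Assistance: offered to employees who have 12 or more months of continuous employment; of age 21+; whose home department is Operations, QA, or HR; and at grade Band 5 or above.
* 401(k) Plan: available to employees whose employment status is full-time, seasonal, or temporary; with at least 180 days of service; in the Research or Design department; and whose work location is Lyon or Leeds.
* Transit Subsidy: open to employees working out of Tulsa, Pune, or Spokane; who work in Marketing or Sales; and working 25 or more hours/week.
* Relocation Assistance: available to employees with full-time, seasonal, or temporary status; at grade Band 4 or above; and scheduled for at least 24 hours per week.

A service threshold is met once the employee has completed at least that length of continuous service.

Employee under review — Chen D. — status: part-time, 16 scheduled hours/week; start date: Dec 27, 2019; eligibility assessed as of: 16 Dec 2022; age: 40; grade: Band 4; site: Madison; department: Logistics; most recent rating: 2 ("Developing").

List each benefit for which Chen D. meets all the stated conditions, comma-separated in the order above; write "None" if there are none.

Wellness Stipend

Service from Dec 27, 2019 to 16 Dec 2022: 1085 days.
Tuition Reimbursement — status part-time ✓; service 1085 days ≥ 12 months (≈360 days) ✓; site Madison ✗ (not Dayton, Reno, or Osaka) → not eligible.
Paid Family Leave — status part-time ✓; service 1085 days ≥ 90 days ✓; site Madison ✗ (not Raleigh, Pune, or Cork) → not eligible.
Wellness Stipend — service 1085 days ≥ 120 days ✓; age 40 ≥ 25 ✓; grade Band 4 ≥ Band 3 ✓ → eligible.
Fitness Allowance — status part-time ✗ (requires full-time or temporary) → not eligible.
Adoption Assistance — service 1085 days ≥ 12 months (≈360 days) ✓; age 40 ≥ 21 ✓; dept Logistics ✗ → not eligible.
401(k) Plan — status part-time ✗ (requires full-time, seasonal, or temporary) → not eligible.
Transit Subsidy — site Madison ✗ (not Tulsa, Pune, or Spokane) → not eligible.
Relocation Assistance — status part-time ✗ (requires full-time, seasonal, or temporary) → not eligible.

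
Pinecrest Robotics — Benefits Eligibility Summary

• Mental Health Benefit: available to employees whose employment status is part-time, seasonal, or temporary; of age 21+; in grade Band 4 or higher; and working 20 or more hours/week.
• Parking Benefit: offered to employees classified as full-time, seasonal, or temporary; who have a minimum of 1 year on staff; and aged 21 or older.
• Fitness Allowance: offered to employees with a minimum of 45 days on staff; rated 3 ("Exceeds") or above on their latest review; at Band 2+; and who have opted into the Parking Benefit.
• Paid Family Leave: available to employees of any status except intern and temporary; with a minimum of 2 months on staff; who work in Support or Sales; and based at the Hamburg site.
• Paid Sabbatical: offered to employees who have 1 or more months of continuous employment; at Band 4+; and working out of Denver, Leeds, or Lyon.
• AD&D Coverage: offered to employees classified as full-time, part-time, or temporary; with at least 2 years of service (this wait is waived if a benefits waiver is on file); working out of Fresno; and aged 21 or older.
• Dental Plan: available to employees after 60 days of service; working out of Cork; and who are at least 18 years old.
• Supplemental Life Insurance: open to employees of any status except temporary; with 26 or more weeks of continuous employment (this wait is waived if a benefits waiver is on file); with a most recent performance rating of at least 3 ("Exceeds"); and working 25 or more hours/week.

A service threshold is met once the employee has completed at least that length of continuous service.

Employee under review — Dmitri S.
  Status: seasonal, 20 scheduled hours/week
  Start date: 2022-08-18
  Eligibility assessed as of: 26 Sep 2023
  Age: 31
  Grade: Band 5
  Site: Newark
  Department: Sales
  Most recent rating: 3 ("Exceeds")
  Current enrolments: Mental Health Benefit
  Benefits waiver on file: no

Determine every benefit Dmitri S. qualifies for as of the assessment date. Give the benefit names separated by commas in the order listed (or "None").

Mental Health Benefit, Parking Benefit

Service from 2022-08-18 to 26 Sep 2023: 404 days.
Mental Health Benefit — status seasonal ✓; age 31 ≥ 21 ✓; grade Band 5 ≥ Band 4 ✓; 20 hrs/wk ≥ 20 ✓ → eligible.
Parking Benefit — status seasonal ✓; service 404 days ≥ 1 year (≈365 days) ✓; age 31 ≥ 21 ✓ → eligible.
Fitness Allowance — service 404 days ≥ 45 days ✓; rating 3 ≥ 3 ✓; grade Band 5 ≥ Band 2 ✓; not enrolled in Parking Benefit ✗ → not eligible.
Paid Family Leave — status seasonal ✓ (not excluded); service 404 days ≥ 2 months (≈60 days) ✓; dept Sales ✓; site Newark ✗ (not Hamburg) → not eligible.
Paid Sabbatical — service 404 days ≥ 1 month (≈30 days) ✓; grade Band 5 ≥ Band 4 ✓; site Newark ✗ (not Denver, Leeds, or Lyon) → not eligible.
AD&D Coverage — status seasonal ✗ (requires full-time, part-time, or temporary) → not eligible.
Dental Plan — service 404 days ≥ 60 days ✓; site Newark ✗ (not Cork) → not eligible.
Supplemental Life Insurance — status seasonal ✓ (not excluded); no waiver, service 404 days ≥ 26 weeks (≈182 days) ✓; rating 3 ≥ 3 ✓; 20 hrs/wk < 25 ✗ → not eligible.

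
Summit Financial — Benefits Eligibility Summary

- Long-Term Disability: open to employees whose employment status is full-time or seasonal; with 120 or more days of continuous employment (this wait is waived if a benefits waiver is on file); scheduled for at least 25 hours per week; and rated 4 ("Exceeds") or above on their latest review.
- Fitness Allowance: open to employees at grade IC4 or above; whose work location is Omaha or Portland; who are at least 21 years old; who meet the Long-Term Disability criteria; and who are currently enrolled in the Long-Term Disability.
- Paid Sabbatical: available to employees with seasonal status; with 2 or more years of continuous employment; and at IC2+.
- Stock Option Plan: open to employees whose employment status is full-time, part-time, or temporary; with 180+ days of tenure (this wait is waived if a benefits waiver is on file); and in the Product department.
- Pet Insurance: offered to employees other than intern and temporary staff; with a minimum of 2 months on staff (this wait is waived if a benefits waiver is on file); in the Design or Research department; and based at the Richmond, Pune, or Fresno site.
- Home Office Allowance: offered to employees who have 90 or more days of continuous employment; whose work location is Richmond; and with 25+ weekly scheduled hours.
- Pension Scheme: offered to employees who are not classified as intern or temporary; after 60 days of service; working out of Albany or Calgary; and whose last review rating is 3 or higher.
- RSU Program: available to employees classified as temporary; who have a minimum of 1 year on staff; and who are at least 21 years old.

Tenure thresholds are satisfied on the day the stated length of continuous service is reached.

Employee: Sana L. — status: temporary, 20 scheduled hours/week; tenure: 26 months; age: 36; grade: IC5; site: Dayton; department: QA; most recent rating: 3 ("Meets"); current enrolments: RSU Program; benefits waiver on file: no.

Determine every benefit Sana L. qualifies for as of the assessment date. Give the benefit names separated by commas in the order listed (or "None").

RSU Program

Long-Term Disability — status temporary ✗ (requires full-time or seasonal) → not eligible.
Fitness Allowance — grade IC5 ≥ IC4 ✓; site Dayton ✗ (not Omaha or Portland) → not eligible.
Paid Sabbatical — status temporary ✗ (requires seasonal) → not eligible.
Stock Option Plan — status temporary ✓; no waiver, service 26 months ≥ 180 days ✓; dept QA ✗ → not eligible.
Pet Insurance — status temporary ✗ (excluded) → not eligible.
Home Office Allowance — service 26 months ≥ 90 days ✓; site Dayton ✗ (not Richmond) → not eligible.
Pension Scheme — status temporary ✗ (excluded) → not eligible.
RSU Program — status temporary ✓; service 26 months ≥ 1 year (≈365 days) ✓; age 36 ≥ 21 ✓ → eligible.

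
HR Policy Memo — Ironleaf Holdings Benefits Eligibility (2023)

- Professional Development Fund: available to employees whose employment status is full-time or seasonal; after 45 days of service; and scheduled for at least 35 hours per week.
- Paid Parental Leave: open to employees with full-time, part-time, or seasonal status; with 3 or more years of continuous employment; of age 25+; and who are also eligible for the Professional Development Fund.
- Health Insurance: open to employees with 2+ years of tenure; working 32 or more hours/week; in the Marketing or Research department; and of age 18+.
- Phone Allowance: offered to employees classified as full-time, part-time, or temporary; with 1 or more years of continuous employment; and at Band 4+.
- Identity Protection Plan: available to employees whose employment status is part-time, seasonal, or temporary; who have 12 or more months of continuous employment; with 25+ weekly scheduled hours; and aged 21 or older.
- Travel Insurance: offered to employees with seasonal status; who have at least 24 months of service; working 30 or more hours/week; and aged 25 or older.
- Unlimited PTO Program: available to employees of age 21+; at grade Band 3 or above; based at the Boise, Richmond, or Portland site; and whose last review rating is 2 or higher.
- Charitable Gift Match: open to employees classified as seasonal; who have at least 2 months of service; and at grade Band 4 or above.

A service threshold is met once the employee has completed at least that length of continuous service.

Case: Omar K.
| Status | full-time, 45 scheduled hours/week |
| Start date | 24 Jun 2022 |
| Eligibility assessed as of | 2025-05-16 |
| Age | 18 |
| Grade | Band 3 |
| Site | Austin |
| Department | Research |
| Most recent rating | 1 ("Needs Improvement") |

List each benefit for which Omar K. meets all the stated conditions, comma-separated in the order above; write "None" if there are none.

Professional Development Fund, Health Insurance

Service from 24 Jun 2022 to 2025-05-16: 1057 days.
Professional Development Fund — status full-time ✓; service 1057 days ≥ 45 days ✓; 45 hrs/wk ≥ 35 ✓ → eligible.
Paid Parental Leave — status full-time ✓; service 1057 days < 3 years (≈1095 days) ✗ → not eligible.
Health Insurance — service 1057 days ≥ 2 years (≈730 days) ✓; 45 hrs/wk ≥ 32 ✓; dept Research ✓; age 18 ≥ 18 ✓ → eligible.
Phone Allowance — status full-time ✓; service 1057 days ≥ 1 year (≈365 days) ✓; grade Band 3 < Band 4 ✗ → not eligible.
Identity Protection Plan — status full-time ✗ (requires part-time, seasonal, or temporary) → not eligible.
Travel Insurance — status full-time ✗ (requires seasonal) → not eligible.
Unlimited PTO Program — age 18 < 21 ✗ → not eligible.
Charitable Gift Match — status full-time ✗ (requires seasonal) → not eligible.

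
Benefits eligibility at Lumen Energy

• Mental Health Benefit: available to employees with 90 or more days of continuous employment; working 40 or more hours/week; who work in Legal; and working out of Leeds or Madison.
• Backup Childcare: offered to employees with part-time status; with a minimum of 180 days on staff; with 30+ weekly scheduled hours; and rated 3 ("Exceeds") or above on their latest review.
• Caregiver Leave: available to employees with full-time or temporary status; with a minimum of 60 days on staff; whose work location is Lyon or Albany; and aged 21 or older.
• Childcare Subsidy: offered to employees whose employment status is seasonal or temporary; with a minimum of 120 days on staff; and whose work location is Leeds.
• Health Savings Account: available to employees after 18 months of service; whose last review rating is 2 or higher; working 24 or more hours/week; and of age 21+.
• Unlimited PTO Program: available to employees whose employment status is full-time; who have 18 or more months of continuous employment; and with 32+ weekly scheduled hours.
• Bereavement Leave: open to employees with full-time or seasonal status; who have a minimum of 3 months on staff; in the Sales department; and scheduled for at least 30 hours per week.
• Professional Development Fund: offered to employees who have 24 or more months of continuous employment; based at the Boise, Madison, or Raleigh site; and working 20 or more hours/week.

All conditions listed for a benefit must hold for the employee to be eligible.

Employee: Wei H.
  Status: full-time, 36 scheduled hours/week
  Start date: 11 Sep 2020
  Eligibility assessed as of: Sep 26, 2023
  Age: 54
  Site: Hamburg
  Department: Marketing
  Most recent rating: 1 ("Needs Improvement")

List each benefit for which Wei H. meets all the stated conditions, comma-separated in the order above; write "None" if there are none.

Service from 11 Sep 2020 to Sep 26, 2023: 1110 days.
Mental Health Benefit — service 1110 days ≥ 90 days ✓; 36 hrs/wk < 40 ✗ → not eligible.
Backup Childcare — status full-time ✗ (requires part-time) → not eligible.
Caregiver Leave — status full-time ✓; service 1110 days ≥ 60 days ✓; site Hamburg ✗ (not Lyon or Albany) → not eligible.
Childcare Subsidy — status full-time ✗ (requires seasonal or temporary) → not eligible.
Health Savings Account — service 1110 days ≥ 18 months (≈540 days) ✓; rating 1 < 2 ✗ → not eligible.
Unlimited PTO Program — status full-time ✓; service 1110 days ≥ 18 months (≈540 days) ✓; 36 hrs/wk ≥ 32 ✓ → eligible.
Bereavement Leave — status full-time ✓; service 1110 days ≥ 3 months (≈90 days) ✓; dept Marketing ✗ → not eligible.
Professional Development Fund — service 1110 days ≥ 24 months (≈720 days) ✓; site Hamburg ✗ (not Boise, Madison, or Raleigh) → not eligible.

Unlimited PTO Program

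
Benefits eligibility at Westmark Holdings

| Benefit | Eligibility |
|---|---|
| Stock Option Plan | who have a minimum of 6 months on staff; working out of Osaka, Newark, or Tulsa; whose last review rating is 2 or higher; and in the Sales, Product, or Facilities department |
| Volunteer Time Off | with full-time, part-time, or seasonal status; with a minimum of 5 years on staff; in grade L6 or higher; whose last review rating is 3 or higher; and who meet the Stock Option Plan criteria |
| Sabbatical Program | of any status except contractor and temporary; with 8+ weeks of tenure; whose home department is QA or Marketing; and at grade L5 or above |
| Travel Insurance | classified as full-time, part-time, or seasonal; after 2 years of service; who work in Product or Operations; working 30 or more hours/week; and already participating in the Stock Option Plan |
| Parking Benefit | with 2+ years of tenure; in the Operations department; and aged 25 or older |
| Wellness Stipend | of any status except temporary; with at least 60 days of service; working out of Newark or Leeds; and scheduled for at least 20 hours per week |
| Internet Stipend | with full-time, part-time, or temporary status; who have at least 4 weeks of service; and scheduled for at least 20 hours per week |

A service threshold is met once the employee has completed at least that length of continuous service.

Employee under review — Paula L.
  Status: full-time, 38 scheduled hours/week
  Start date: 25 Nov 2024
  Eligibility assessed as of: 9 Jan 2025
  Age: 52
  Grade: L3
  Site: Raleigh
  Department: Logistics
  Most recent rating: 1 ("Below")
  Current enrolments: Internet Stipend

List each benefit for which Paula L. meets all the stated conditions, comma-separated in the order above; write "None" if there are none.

Service from 25 Nov 2024 to 9 Jan 2025: 45 days.
Stock Option Plan — service 45 days < 6 months (≈180 days) ✗ → not eligible.
Volunteer Time Off — status full-time ✓; service 45 days < 5 years (≈1825 days) ✗ → not eligible.
Sabbatical Program — status full-time ✓ (not excluded); service 45 days < 8 weeks (≈56 days) ✗ → not eligible.
Travel Insurance — status full-time ✓; service 45 days < 2 years (≈730 days) ✗ → not eligible.
Parking Benefit — service 45 days < 2 years (≈730 days) ✗ → not eligible.
Wellness Stipend — status full-time ✓ (not excluded); service 45 days < 60 days ✗ → not eligible.
Internet Stipend — status full-time ✓; service 45 days ≥ 4 weeks (≈28 days) ✓; 38 hrs/wk ≥ 20 ✓ → eligible.

Internet Stipend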